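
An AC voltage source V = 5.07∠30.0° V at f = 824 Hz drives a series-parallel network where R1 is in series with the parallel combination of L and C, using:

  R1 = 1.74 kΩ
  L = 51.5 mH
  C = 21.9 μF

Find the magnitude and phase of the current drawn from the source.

Step 1 — Angular frequency: ω = 2π·f = 2π·824 = 5177 rad/s.
Step 2 — Component impedances:
  R1: Z = R = 1740 Ω
  L: Z = jωL = j·5177·0.0515 = 0 + j266.6 Ω
  C: Z = 1/(jωC) = -j/(ω·C) = 0 - j8.82 Ω
Step 3 — Parallel branch: L || C = 1/(1/L + 1/C) = 0 - j9.121 Ω.
Step 4 — Series with R1: Z_total = R1 + (L || C) = 1740 - j9.121 Ω = 1740∠-0.3° Ω.
Step 5 — Source phasor: V = 5.07∠30.0° V = 4.391 + j2.535 V.
Step 6 — Ohm's law: I = V / Z_total = (4.391 + j2.535) / (1740 - j9.121) = 0.002516 + j0.00147 A.
Step 7 — Convert to polar: |I| = 0.002914 A, ∠I = 30.3°.

I = 0.002914∠30.3° A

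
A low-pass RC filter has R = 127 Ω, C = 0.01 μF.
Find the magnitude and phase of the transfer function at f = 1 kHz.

Step 1 — Angular frequency: ω = 2π·1000 = 6283 rad/s.
Step 2 — Transfer function: H(jω) = 1/(1 + jωRC).
Step 3 — Denominator: 1 + jωRC = 1 + j·6283·127·1e-08 = 1 + j0.00798.
Step 4 — H = 0.9999 - j0.007979.
Step 5 — Magnitude: |H| = 1 (-0.0 dB); phase: φ = -0.5°.

|H| = 1 (-0.0 dB), φ = -0.5°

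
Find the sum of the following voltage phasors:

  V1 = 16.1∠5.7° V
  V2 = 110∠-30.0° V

Step 1 — Convert each phasor to rectangular form:
  V1 = 16.1·(cos(5.7°) + j·sin(5.7°)) = 16.02 + j1.599 V
  V2 = 110·(cos(-30.0°) + j·sin(-30.0°)) = 95.26 - j55 V
Step 2 — Sum components: V_total = 111.3 - j53.4 V.
Step 3 — Convert to polar: |V_total| = 123.4 V, ∠V_total = -25.6°.

V_total = 123.4∠-25.6° V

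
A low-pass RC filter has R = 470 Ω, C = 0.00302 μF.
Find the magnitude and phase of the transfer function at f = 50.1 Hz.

Step 1 — Angular frequency: ω = 2π·50.1 = 314.8 rad/s.
Step 2 — Transfer function: H(jω) = 1/(1 + jωRC).
Step 3 — Denominator: 1 + jωRC = 1 + j·314.8·470·3.02e-09 = 1 + j0.0004468.
Step 4 — H = 1 - j0.0004468.
Step 5 — Magnitude: |H| = 1 (-0.0 dB); phase: φ = -0.0°.

|H| = 1 (-0.0 dB), φ = -0.0°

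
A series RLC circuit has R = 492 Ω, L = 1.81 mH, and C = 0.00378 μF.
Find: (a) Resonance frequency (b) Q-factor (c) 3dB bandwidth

Step 1 — Resonance: ω₀ = 1/√(LC) = 1/√(0.00181·3.78e-09) = 3.823e+05 rad/s.
Step 2 — f₀ = ω₀/(2π) = 6.085e+04 Hz.
Step 3 — Series Q: Q = ω₀L/R = 3.823e+05·0.00181/492 = 1.406.
Step 4 — Bandwidth: Δω = ω₀/Q = 2.718e+05 rad/s; BW = Δω/(2π) = 4.326e+04 Hz.

(a) f₀ = 6.085e+04 Hz  (b) Q = 1.406  (c) BW = 4.326e+04 Hz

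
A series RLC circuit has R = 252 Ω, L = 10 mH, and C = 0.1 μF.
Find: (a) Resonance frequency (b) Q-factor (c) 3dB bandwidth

Step 1 — Resonance: ω₀ = 1/√(LC) = 1/√(0.01·1e-07) = 3.162e+04 rad/s.
Step 2 — f₀ = ω₀/(2π) = 5033 Hz.
Step 3 — Series Q: Q = ω₀L/R = 3.162e+04·0.01/252 = 1.255.
Step 4 — Bandwidth: Δω = ω₀/Q = 2.52e+04 rad/s; BW = Δω/(2π) = 4011 Hz.

(a) f₀ = 5033 Hz  (b) Q = 1.255  (c) BW = 4011 Hz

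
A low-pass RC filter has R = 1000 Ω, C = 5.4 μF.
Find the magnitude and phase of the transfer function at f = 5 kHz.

Step 1 — Angular frequency: ω = 2π·5000 = 3.142e+04 rad/s.
Step 2 — Transfer function: H(jω) = 1/(1 + jωRC).
Step 3 — Denominator: 1 + jωRC = 1 + j·3.142e+04·1000·5.4e-06 = 1 + j169.6.
Step 4 — H = 3.475e-05 - j0.005894.
Step 5 — Magnitude: |H| = 0.005895 (-44.6 dB); phase: φ = -89.7°.

|H| = 0.005895 (-44.6 dB), φ = -89.7°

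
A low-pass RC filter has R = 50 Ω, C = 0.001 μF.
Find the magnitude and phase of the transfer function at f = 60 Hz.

Step 1 — Angular frequency: ω = 2π·60 = 377 rad/s.
Step 2 — Transfer function: H(jω) = 1/(1 + jωRC).
Step 3 — Denominator: 1 + jωRC = 1 + j·377·50·1e-09 = 1 + j1.885e-05.
Step 4 — H = 1 - j1.885e-05.
Step 5 — Magnitude: |H| = 1 (-0.0 dB); phase: φ = -0.0°.

|H| = 1 (-0.0 dB), φ = -0.0°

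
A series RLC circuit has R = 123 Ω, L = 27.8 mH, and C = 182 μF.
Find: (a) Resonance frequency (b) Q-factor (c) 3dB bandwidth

Step 1 — Resonance condition Im(Z)=0 gives ω₀ = 1/√(LC).
Step 2 — ω₀ = 1/√(0.0278·0.000182) = 444.6 rad/s.
Step 3 — f₀ = ω₀/(2π) = 70.76 Hz.
Step 4 — Series Q: Q = ω₀L/R = 444.6·0.0278/123 = 0.1005.
Step 5 — 3dB bandwidth: Δω = ω₀/Q = 4424 rad/s; BW = Δω/(2π) = 704.2 Hz.

(a) f₀ = 70.76 Hz  (b) Q = 0.1005  (c) BW = 704.2 Hz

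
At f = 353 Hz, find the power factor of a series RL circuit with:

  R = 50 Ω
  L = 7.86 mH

Step 1 — Angular frequency: ω = 2π·f = 2π·353 = 2218 rad/s.
Step 2 — Component impedances:
  R: Z = R = 50 Ω
  L: Z = jωL = j·2218·0.00786 = 0 + j17.43 Ω
Step 3 — Series combination: Z_total = R + L = 50 + j17.43 Ω = 52.95∠19.2° Ω.
Step 4 — Power factor: PF = cos(φ) = Re(Z)/|Z| = 50/52.95 = 0.9443.
Step 5 — Type: Im(Z) = 17.43 ⇒ lagging (phase φ = 19.2°).

PF = 0.9443 (lagging, φ = 19.2°)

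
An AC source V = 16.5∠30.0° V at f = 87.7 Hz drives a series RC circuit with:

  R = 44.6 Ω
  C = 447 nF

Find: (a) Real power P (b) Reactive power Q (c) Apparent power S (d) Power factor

Step 1 — Angular frequency: ω = 2π·f = 2π·87.7 = 551 rad/s.
Step 2 — Component impedances:
  R: Z = R = 44.6 Ω
  C: Z = 1/(jωC) = -j/(ω·C) = 0 - j4060 Ω
Step 3 — Series combination: Z_total = R + C = 44.6 - j4060 Ω = 4060∠-89.4° Ω.
Step 4 — Source phasor: V = 16.5∠30.0° V = 14.29 + j8.25 V.
Step 5 — Current: I = V / Z = -0.001993 + j0.003542 A = 0.004064∠119.4° A.
Step 6 — Complex power: S = V·I* = 0.0007366 - j0.06705 VA.
Step 7 — Real power: P = Re(S) = 0.0007366 W.
Step 8 — Reactive power: Q = Im(S) = -0.06705 VAR.
Step 9 — Apparent power: |S| = 0.06705 VA.
Step 10 — Power factor: PF = P/|S| = 0.01098 (leading).

(a) P = 0.0007366 W  (b) Q = -0.06705 VAR  (c) S = 0.06705 VA  (d) PF = 0.01098 (leading)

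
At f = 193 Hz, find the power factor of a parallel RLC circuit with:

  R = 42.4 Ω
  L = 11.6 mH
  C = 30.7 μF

Step 1 — Angular frequency: ω = 2π·f = 2π·193 = 1213 rad/s.
Step 2 — Component impedances:
  R: Z = R = 42.4 Ω
  L: Z = jωL = j·1213·0.0116 = 0 + j14.07 Ω
  C: Z = 1/(jωC) = -j/(ω·C) = 0 - j26.86 Ω
Step 3 — Parallel combination: 1/Z_total = 1/R + 1/L + 1/C; Z_total = 13.85 + j19.89 Ω = 24.23∠55.1° Ω.
Step 4 — Power factor: PF = cos(φ) = Re(Z)/|Z| = 13.8506/24.2336 = 0.5715.
Step 5 — Type: Im(Z) = 19.89 ⇒ lagging (phase φ = 55.1°).

PF = 0.5715 (lagging, φ = 55.1°)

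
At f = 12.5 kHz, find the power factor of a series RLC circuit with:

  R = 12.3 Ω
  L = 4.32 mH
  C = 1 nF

Step 1 — Angular frequency: ω = 2π·f = 2π·1.25e+04 = 7.854e+04 rad/s.
Step 2 — Component impedances:
  R: Z = R = 12.3 Ω
  L: Z = jωL = j·7.854e+04·0.00432 = 0 + j339.3 Ω
  C: Z = 1/(jωC) = -j/(ω·C) = 0 - j1.273e+04 Ω
Step 3 — Series combination: Z_total = R + L + C = 12.3 - j1.239e+04 Ω = 1.239e+04∠-89.9° Ω.
Step 4 — Power factor: PF = cos(φ) = Re(Z)/|Z| = 12.3/12393 = 0.0009925.
Step 5 — Type: Im(Z) = -1.239e+04 ⇒ leading (phase φ = -89.9°).

PF = 0.0009925 (leading, φ = -89.9°)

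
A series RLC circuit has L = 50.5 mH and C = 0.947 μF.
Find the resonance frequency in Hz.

Step 1 — Resonance condition Im(Z)=0 gives ω₀ = 1/√(LC).
Step 2 — ω₀ = 1/√(0.0505·9.47e-07) = 4573 rad/s.
Step 3 — f₀ = ω₀/(2π) = 727.8 Hz.

f₀ = 727.8 Hz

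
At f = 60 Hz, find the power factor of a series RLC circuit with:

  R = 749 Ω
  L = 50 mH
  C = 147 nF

Step 1 — Angular frequency: ω = 2π·f = 2π·60 = 377 rad/s.
Step 2 — Component impedances:
  R: Z = R = 749 Ω
  L: Z = jωL = j·377·0.05 = 0 + j18.85 Ω
  C: Z = 1/(jωC) = -j/(ω·C) = 0 - j1.804e+04 Ω
Step 3 — Series combination: Z_total = R + L + C = 749 - j1.803e+04 Ω = 1.804e+04∠-87.6° Ω.
Step 4 — Power factor: PF = cos(φ) = Re(Z)/|Z| = 749/1.804e+04 = 0.04152.
Step 5 — Type: Im(Z) = -1.803e+04 ⇒ leading (phase φ = -87.6°).

PF = 0.04152 (leading, φ = -87.6°)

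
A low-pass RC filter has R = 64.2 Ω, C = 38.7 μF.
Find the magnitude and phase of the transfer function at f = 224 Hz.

Step 1 — Angular frequency: ω = 2π·224 = 1407 rad/s.
Step 2 — Transfer function: H(jω) = 1/(1 + jωRC).
Step 3 — Denominator: 1 + jωRC = 1 + j·1407·64.2·3.87e-05 = 1 + j3.497.
Step 4 — H = 0.0756 - j0.2644.
Step 5 — Magnitude: |H| = 0.275 (-11.2 dB); phase: φ = -74.0°.

|H| = 0.275 (-11.2 dB), φ = -74.0°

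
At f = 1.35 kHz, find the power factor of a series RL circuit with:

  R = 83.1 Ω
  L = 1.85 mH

Step 1 — Angular frequency: ω = 2π·f = 2π·1350 = 8482 rad/s.
Step 2 — Component impedances:
  R: Z = R = 83.1 Ω
  L: Z = jωL = j·8482·0.00185 = 0 + j15.69 Ω
Step 3 — Series combination: Z_total = R + L = 83.1 + j15.69 Ω = 84.57∠10.7° Ω.
Step 4 — Power factor: PF = cos(φ) = Re(Z)/|Z| = 83.1/84.57 = 0.9826.
Step 5 — Type: Im(Z) = 15.69 ⇒ lagging (phase φ = 10.7°).

PF = 0.9826 (lagging, φ = 10.7°)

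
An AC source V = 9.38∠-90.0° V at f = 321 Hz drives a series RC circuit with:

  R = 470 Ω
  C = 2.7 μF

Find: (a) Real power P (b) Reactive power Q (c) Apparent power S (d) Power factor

Step 1 — Angular frequency: ω = 2π·f = 2π·321 = 2017 rad/s.
Step 2 — Component impedances:
  R: Z = R = 470 Ω
  C: Z = 1/(jωC) = -j/(ω·C) = 0 - j183.6 Ω
Step 3 — Series combination: Z_total = R + C = 470 - j183.6 Ω = 504.6∠-21.3° Ω.
Step 4 — Source phasor: V = 9.38∠-90.0° V = 0 - j9.38 V.
Step 5 — Current: I = V / Z = 0.006765 - j0.01731 A = 0.01859∠-68.7° A.
Step 6 — Complex power: S = V·I* = 0.1624 - j0.06345 VA.
Step 7 — Real power: P = Re(S) = 0.1624 W.
Step 8 — Reactive power: Q = Im(S) = -0.06345 VAR.
Step 9 — Apparent power: |S| = 0.1744 VA.
Step 10 — Power factor: PF = P/|S| = 0.9314 (leading).

(a) P = 0.1624 W  (b) Q = -0.06345 VAR  (c) S = 0.1744 VA  (d) PF = 0.9314 (leading)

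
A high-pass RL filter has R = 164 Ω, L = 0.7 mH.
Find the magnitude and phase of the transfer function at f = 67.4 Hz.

Step 1 — Angular frequency: ω = 2π·67.4 = 423.5 rad/s.
Step 2 — Transfer function: H(jω) = jωL/(R + jωL).
Step 3 — Numerator jωL = j·0.2964; denominator R + jωL = 164 + j0.2964.
Step 4 — H = 3.267e-06 + j0.001808.
Step 5 — Magnitude: |H| = 0.001808 (-54.9 dB); phase: φ = 89.9°.

|H| = 0.001808 (-54.9 dB), φ = 89.9°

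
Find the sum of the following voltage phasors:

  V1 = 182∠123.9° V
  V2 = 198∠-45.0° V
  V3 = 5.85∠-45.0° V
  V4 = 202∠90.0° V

Step 1 — Convert each phasor to rectangular form:
  V1 = 182·(cos(123.9°) + j·sin(123.9°)) = -101.5 + j151.1 V
  V2 = 198·(cos(-45.0°) + j·sin(-45.0°)) = 140 - j140 V
  V3 = 5.85·(cos(-45.0°) + j·sin(-45.0°)) = 4.137 - j4.137 V
  V4 = 202·(cos(90.0°) + j·sin(90.0°)) = 0 + j202 V
Step 2 — Sum components: V_total = 42.63 + j208.9 V.
Step 3 — Convert to polar: |V_total| = 213.2 V, ∠V_total = 78.5°.

V_total = 213.2∠78.5° V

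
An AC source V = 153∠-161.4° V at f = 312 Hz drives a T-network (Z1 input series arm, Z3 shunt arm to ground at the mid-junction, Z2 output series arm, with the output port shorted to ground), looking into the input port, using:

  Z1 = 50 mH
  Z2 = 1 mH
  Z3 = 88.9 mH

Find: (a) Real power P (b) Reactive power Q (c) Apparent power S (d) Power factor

Step 1 — Angular frequency: ω = 2π·f = 2π·312 = 1960 rad/s.
Step 2 — Component impedances:
  Z1: Z = jωL = j·1960·0.05 = 0 + j98.02 Ω
  Z2: Z = jωL = j·1960·0.001 = 0 + j1.96 Ω
  Z3: Z = jωL = j·1960·0.0889 = 0 + j174.3 Ω
Step 3 — With the output port shorted to ground, the output series arm Z2 runs from the junction to ground; the shunt arm Z3 also runs from the junction to ground. They appear in parallel: Z3 || Z2 = 0 + j1.939 Ω.
Step 4 — Series with input arm Z1: Z_in = Z1 + (Z3 || Z2) = 0 + j99.96 Ω = 99.96∠90.0° Ω.
Step 5 — Source phasor: V = 153∠-161.4° V = -145 - j48.8 V.
Step 6 — Current: I = V / Z = -0.4882 + j1.451 A = 1.531∠108.6° A.
Step 7 — Complex power: S = V·I* = 0 + j234.2 VA.
Step 8 — Real power: P = Re(S) = 0 W.
Step 9 — Reactive power: Q = Im(S) = 234.2 VAR.
Step 10 — Apparent power: |S| = 234.2 VA.
Step 11 — Power factor: PF = P/|S| = 0 (lagging).

(a) P = 0 W  (b) Q = 234.2 VAR  (c) S = 234.2 VA  (d) PF = 0 (lagging)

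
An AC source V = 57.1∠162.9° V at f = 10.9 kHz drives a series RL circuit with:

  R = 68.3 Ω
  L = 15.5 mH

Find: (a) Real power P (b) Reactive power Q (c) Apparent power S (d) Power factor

Step 1 — Angular frequency: ω = 2π·f = 2π·1.09e+04 = 6.849e+04 rad/s.
Step 2 — Component impedances:
  R: Z = R = 68.3 Ω
  L: Z = jωL = j·6.849e+04·0.0155 = 0 + j1062 Ω
Step 3 — Series combination: Z_total = R + L = 68.3 + j1062 Ω = 1064∠86.3° Ω.
Step 4 — Source phasor: V = 57.1∠162.9° V = -54.58 + j16.79 V.
Step 5 — Current: I = V / Z = 0.01246 + j0.05221 A = 0.05368∠76.6° A.
Step 6 — Complex power: S = V·I* = 0.1968 + j3.059 VA.
Step 7 — Real power: P = Re(S) = 0.1968 W.
Step 8 — Reactive power: Q = Im(S) = 3.059 VAR.
Step 9 — Apparent power: |S| = 3.065 VA.
Step 10 — Power factor: PF = P/|S| = 0.06421 (lagging).

(a) P = 0.1968 W  (b) Q = 3.059 VAR  (c) S = 3.065 VA  (d) PF = 0.06421 (lagging)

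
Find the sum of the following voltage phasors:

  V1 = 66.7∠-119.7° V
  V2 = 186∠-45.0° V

Step 1 — Convert each phasor to rectangular form:
  V1 = 66.7·(cos(-119.7°) + j·sin(-119.7°)) = -33.05 - j57.94 V
  V2 = 186·(cos(-45.0°) + j·sin(-45.0°)) = 131.5 - j131.5 V
Step 2 — Sum components: V_total = 98.47 - j189.5 V.
Step 3 — Convert to polar: |V_total| = 213.5 V, ∠V_total = -62.5°.

V_total = 213.5∠-62.5° V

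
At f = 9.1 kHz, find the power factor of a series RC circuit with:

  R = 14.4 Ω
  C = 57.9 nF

Step 1 — Angular frequency: ω = 2π·f = 2π·9100 = 5.718e+04 rad/s.
Step 2 — Component impedances:
  R: Z = R = 14.4 Ω
  C: Z = 1/(jωC) = -j/(ω·C) = 0 - j302.1 Ω
Step 3 — Series combination: Z_total = R + C = 14.4 - j302.1 Ω = 302.4∠-87.3° Ω.
Step 4 — Power factor: PF = cos(φ) = Re(Z)/|Z| = 14.4/302.4 = 0.04762.
Step 5 — Type: Im(Z) = -302.1 ⇒ leading (phase φ = -87.3°).

PF = 0.04762 (leading, φ = -87.3°)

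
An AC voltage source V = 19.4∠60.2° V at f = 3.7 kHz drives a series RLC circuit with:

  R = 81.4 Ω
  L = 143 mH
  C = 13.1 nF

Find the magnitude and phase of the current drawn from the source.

Step 1 — Angular frequency: ω = 2π·f = 2π·3700 = 2.325e+04 rad/s.
Step 2 — Component impedances:
  R: Z = R = 81.4 Ω
  L: Z = jωL = j·2.325e+04·0.143 = 0 + j3324 Ω
  C: Z = 1/(jωC) = -j/(ω·C) = 0 - j3284 Ω
Step 3 — Series combination: Z_total = R + L + C = 81.4 + j40.86 Ω = 91.08∠26.7° Ω.
Step 4 — Source phasor: V = 19.4∠60.2° V = 9.641 + j16.83 V.
Step 5 — Ohm's law: I = V / Z_total = (9.641 + j16.83) / (81.4 + j40.86) = 0.1775 + j0.1177 A.
Step 6 — Convert to polar: |I| = 0.213 A, ∠I = 33.5°.

I = 0.213∠33.5° A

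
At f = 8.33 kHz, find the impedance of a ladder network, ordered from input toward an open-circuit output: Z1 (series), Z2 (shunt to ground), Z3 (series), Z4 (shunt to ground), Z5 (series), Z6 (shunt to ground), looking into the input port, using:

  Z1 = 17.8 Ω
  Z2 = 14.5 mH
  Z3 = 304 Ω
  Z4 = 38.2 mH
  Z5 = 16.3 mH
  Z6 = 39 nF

Step 1 — Angular frequency: ω = 2π·f = 2π·8330 = 5.234e+04 rad/s.
Step 2 — Component impedances:
  Z1: Z = R = 17.8 Ω
  Z2: Z = jωL = j·5.234e+04·0.0145 = 0 + j758.9 Ω
  Z3: Z = R = 304 Ω
  Z4: Z = jωL = j·5.234e+04·0.0382 = 0 + j1999 Ω
  Z5: Z = jωL = j·5.234e+04·0.0163 = 0 + j853.1 Ω
  Z6: Z = 1/(jωC) = -j/(ω·C) = 0 - j489.9 Ω
Step 3 — Ladder network (open output): work backward from the far end, alternating series and parallel combinations. Z_in = 160.2 + j259.4 Ω = 304.9∠58.3° Ω.

Z = 160.2 + j259.4 Ω = 304.9∠58.3° Ω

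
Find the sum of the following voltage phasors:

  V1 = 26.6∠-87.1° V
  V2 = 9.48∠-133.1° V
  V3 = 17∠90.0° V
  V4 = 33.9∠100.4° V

Step 1 — Convert each phasor to rectangular form:
  V1 = 26.6·(cos(-87.1°) + j·sin(-87.1°)) = 1.346 - j26.57 V
  V2 = 9.48·(cos(-133.1°) + j·sin(-133.1°)) = -6.477 - j6.922 V
  V3 = 17·(cos(90.0°) + j·sin(90.0°)) = 0 + j17 V
  V4 = 33.9·(cos(100.4°) + j·sin(100.4°)) = -6.12 + j33.34 V
Step 2 — Sum components: V_total = -11.25 + j16.86 V.
Step 3 — Convert to polar: |V_total| = 20.27 V, ∠V_total = 123.7°.

V_total = 20.27∠123.7° V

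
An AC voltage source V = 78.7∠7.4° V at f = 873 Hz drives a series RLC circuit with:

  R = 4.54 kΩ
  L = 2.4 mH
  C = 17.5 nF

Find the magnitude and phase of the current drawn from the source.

Step 1 — Angular frequency: ω = 2π·f = 2π·873 = 5485 rad/s.
Step 2 — Component impedances:
  R: Z = R = 4540 Ω
  L: Z = jωL = j·5485·0.0024 = 0 + j13.16 Ω
  C: Z = 1/(jωC) = -j/(ω·C) = 0 - j1.042e+04 Ω
Step 3 — Series combination: Z_total = R + L + C = 4540 - j1.04e+04 Ω = 1.135e+04∠-66.4° Ω.
Step 4 — Source phasor: V = 78.7∠7.4° V = 78.04 + j10.14 V.
Step 5 — Ohm's law: I = V / Z_total = (78.04 + j10.14) / (4540 - j1.04e+04) = 0.001931 + j0.006658 A.
Step 6 — Convert to polar: |I| = 0.006933 A, ∠I = 73.8°.

I = 0.006933∠73.8° A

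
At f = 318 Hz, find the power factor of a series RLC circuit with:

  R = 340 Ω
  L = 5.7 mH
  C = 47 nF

Step 1 — Angular frequency: ω = 2π·f = 2π·318 = 1998 rad/s.
Step 2 — Component impedances:
  R: Z = R = 340 Ω
  L: Z = jωL = j·1998·0.0057 = 0 + j11.39 Ω
  C: Z = 1/(jωC) = -j/(ω·C) = 0 - j1.065e+04 Ω
Step 3 — Series combination: Z_total = R + L + C = 340 - j1.064e+04 Ω = 1.064e+04∠-88.2° Ω.
Step 4 — Power factor: PF = cos(φ) = Re(Z)/|Z| = 340/1.064e+04 = 0.03195.
Step 5 — Type: Im(Z) = -1.064e+04 ⇒ leading (phase φ = -88.2°).

PF = 0.03195 (leading, φ = -88.2°)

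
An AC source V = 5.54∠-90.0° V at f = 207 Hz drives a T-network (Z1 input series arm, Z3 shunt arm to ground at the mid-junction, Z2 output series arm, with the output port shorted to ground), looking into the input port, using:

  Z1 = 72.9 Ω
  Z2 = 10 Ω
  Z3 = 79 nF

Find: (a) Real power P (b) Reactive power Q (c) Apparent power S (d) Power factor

Step 1 — Angular frequency: ω = 2π·f = 2π·207 = 1301 rad/s.
Step 2 — Component impedances:
  Z1: Z = R = 72.9 Ω
  Z2: Z = R = 10 Ω
  Z3: Z = 1/(jωC) = -j/(ω·C) = 0 - j9732 Ω
Step 3 — With the output port shorted to ground, the output series arm Z2 runs from the junction to ground; the shunt arm Z3 also runs from the junction to ground. They appear in parallel: Z3 || Z2 = 10 - j0.01027 Ω.
Step 4 — Series with input arm Z1: Z_in = Z1 + (Z3 || Z2) = 82.9 - j0.01027 Ω = 82.9∠-0.0° Ω.
Step 5 — Source phasor: V = 5.54∠-90.0° V = 0 - j5.54 V.
Step 6 — Current: I = V / Z = 8.283e-06 - j0.06683 A = 0.06683∠-90.0° A.
Step 7 — Complex power: S = V·I* = 0.3702 - j4.589e-05 VA.
Step 8 — Real power: P = Re(S) = 0.3702 W.
Step 9 — Reactive power: Q = Im(S) = -4.589e-05 VAR.
Step 10 — Apparent power: |S| = 0.3702 VA.
Step 11 — Power factor: PF = P/|S| = 1 (leading).

(a) P = 0.3702 W  (b) Q = -4.589e-05 VAR  (c) S = 0.3702 VA  (d) PF = 1 (leading)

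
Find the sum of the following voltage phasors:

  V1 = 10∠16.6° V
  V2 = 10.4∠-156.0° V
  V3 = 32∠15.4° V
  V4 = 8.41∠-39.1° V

Step 1 — Convert each phasor to rectangular form:
  V1 = 10·(cos(16.6°) + j·sin(16.6°)) = 9.583 + j2.857 V
  V2 = 10.4·(cos(-156.0°) + j·sin(-156.0°)) = -9.501 - j4.23 V
  V3 = 32·(cos(15.4°) + j·sin(15.4°)) = 30.85 + j8.498 V
  V4 = 8.41·(cos(-39.1°) + j·sin(-39.1°)) = 6.527 - j5.304 V
Step 2 — Sum components: V_total = 37.46 + j1.821 V.
Step 3 — Convert to polar: |V_total| = 37.5 V, ∠V_total = 2.8°.

V_total = 37.5∠2.8° V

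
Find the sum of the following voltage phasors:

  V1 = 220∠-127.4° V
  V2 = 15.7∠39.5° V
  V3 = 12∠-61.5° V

Step 1 — Convert each phasor to rectangular form:
  V1 = 220·(cos(-127.4°) + j·sin(-127.4°)) = -133.6 - j174.8 V
  V2 = 15.7·(cos(39.5°) + j·sin(39.5°)) = 12.11 + j9.986 V
  V3 = 12·(cos(-61.5°) + j·sin(-61.5°)) = 5.726 - j10.55 V
Step 2 — Sum components: V_total = -115.8 - j175.3 V.
Step 3 — Convert to polar: |V_total| = 210.1 V, ∠V_total = -123.4°.

V_total = 210.1∠-123.4° V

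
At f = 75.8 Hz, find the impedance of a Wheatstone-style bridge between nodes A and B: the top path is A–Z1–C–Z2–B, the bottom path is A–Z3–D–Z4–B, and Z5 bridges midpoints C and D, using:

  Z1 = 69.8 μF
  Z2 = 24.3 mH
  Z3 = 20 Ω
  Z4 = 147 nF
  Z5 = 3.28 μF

Step 1 — Angular frequency: ω = 2π·f = 2π·75.8 = 476.3 rad/s.
Step 2 — Component impedances:
  Z1: Z = 1/(jωC) = -j/(ω·C) = 0 - j30.08 Ω
  Z2: Z = jωL = j·476.3·0.0243 = 0 + j11.57 Ω
  Z3: Z = R = 20 Ω
  Z4: Z = 1/(jωC) = -j/(ω·C) = 0 - j1.428e+04 Ω
  Z5: Z = 1/(jωC) = -j/(ω·C) = 0 - j640.1 Ω
Step 3 — Bridge requires nodal analysis (the Z5 bridge couples midpoints C and D, so the two paths cannot be reduced to a simple series/parallel combination). Setting node B to ground and injecting 1 A at node A, the 3-node admittance system at A, C, D solves to V_A = Z_AB = 0.04233 - j17.14 Ω = 17.14∠-89.9° Ω.

Z = 0.04233 - j17.14 Ω = 17.14∠-89.9° Ω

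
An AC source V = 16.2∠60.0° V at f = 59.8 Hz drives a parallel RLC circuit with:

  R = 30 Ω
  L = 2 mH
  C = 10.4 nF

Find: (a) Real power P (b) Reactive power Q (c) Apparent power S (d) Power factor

Step 1 — Angular frequency: ω = 2π·f = 2π·59.8 = 375.7 rad/s.
Step 2 — Component impedances:
  R: Z = R = 30 Ω
  L: Z = jωL = j·375.7·0.002 = 0 + j0.7515 Ω
  C: Z = 1/(jωC) = -j/(ω·C) = 0 - j2.559e+05 Ω
Step 3 — Parallel combination: 1/Z_total = 1/R + 1/L + 1/C; Z_total = 0.01881 + j0.751 Ω = 0.7512∠88.6° Ω.
Step 4 — Source phasor: V = 16.2∠60.0° V = 8.1 + j14.03 V.
Step 5 — Current: I = V / Z = 18.94 - j10.31 A = 21.56∠-28.6° A.
Step 6 — Complex power: S = V·I* = 8.748 + j349.2 VA.
Step 7 — Real power: P = Re(S) = 8.748 W.
Step 8 — Reactive power: Q = Im(S) = 349.2 VAR.
Step 9 — Apparent power: |S| = 349.3 VA.
Step 10 — Power factor: PF = P/|S| = 0.02504 (lagging).

(a) P = 8.748 W  (b) Q = 349.2 VAR  (c) S = 349.3 VA  (d) PF = 0.02504 (lagging)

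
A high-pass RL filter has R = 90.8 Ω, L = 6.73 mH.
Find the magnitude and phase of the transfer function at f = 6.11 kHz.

Step 1 — Angular frequency: ω = 2π·6110 = 3.839e+04 rad/s.
Step 2 — Transfer function: H(jω) = jωL/(R + jωL).
Step 3 — Numerator jωL = j·258.4; denominator R + jωL = 90.8 + j258.4.
Step 4 — H = 0.8901 + j0.3128.
Step 5 — Magnitude: |H| = 0.9434 (-0.5 dB); phase: φ = 19.4°.

|H| = 0.9434 (-0.5 dB), φ = 19.4°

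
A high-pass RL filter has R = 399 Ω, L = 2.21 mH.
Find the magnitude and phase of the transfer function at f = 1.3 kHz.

Step 1 — Angular frequency: ω = 2π·1300 = 8168 rad/s.
Step 2 — Transfer function: H(jω) = jωL/(R + jωL).
Step 3 — Numerator jωL = j·18.05; denominator R + jωL = 399 + j18.05.
Step 4 — H = 0.002043 + j0.04515.
Step 5 — Magnitude: |H| = 0.0452 (-26.9 dB); phase: φ = 87.4°.

|H| = 0.0452 (-26.9 dB), φ = 87.4°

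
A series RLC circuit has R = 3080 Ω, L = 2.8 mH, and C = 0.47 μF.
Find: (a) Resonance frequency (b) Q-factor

Step 1 — Resonance condition Im(Z)=0 gives ω₀ = 1/√(LC).
Step 2 — ω₀ = 1/√(0.0028·4.7e-07) = 2.757e+04 rad/s.
Step 3 — f₀ = ω₀/(2π) = 4387 Hz.
Step 4 — Series Q: Q = ω₀L/R = 2.757e+04·0.0028/3080 = 0.02506.

(a) f₀ = 4387 Hz  (b) Q = 0.02506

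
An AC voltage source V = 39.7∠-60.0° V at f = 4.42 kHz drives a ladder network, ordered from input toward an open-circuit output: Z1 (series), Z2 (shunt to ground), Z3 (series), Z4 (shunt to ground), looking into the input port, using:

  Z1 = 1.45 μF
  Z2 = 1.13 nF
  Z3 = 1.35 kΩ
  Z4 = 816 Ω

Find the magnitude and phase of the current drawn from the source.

Step 1 — Angular frequency: ω = 2π·f = 2π·4420 = 2.777e+04 rad/s.
Step 2 — Component impedances:
  Z1: Z = 1/(jωC) = -j/(ω·C) = 0 - j24.83 Ω
  Z2: Z = 1/(jωC) = -j/(ω·C) = 0 - j3.187e+04 Ω
  Z3: Z = R = 1350 Ω
  Z4: Z = R = 816 Ω
Step 3 — Ladder network (open output): work backward from the far end, alternating series and parallel combinations. Z_in = 2156 - j171.4 Ω = 2163∠-4.5° Ω.
Step 4 — Source phasor: V = 39.7∠-60.0° V = 19.85 - j34.38 V.
Step 5 — Ohm's law: I = V / Z_total = (19.85 - j34.38) / (2156 - j171.4) = 0.01041 - j0.01512 A.
Step 6 — Convert to polar: |I| = 0.01836 A, ∠I = -55.5°.

I = 0.01836∠-55.5° A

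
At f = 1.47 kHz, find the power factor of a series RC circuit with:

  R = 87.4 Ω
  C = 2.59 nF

Step 1 — Angular frequency: ω = 2π·f = 2π·1470 = 9236 rad/s.
Step 2 — Component impedances:
  R: Z = R = 87.4 Ω
  C: Z = 1/(jωC) = -j/(ω·C) = 0 - j4.18e+04 Ω
Step 3 — Series combination: Z_total = R + C = 87.4 - j4.18e+04 Ω = 4.18e+04∠-89.9° Ω.
Step 4 — Power factor: PF = cos(φ) = Re(Z)/|Z| = 87.4/4.18e+04 = 0.002091.
Step 5 — Type: Im(Z) = -4.18e+04 ⇒ leading (phase φ = -89.9°).

PF = 0.002091 (leading, φ = -89.9°)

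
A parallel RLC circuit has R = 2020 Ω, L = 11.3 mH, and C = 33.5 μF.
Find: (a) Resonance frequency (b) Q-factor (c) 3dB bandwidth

Step 1 — Resonance: ω₀ = 1/√(LC) = 1/√(0.0113·3.35e-05) = 1625 rad/s.
Step 2 — f₀ = ω₀/(2π) = 258.7 Hz.
Step 3 — Parallel Q: Q = R/(ω₀L) = 2020/(1625·0.0113) = 110.
Step 4 — Bandwidth: Δω = ω₀/Q = 14.78 rad/s; BW = Δω/(2π) = 2.352 Hz.

(a) f₀ = 258.7 Hz  (b) Q = 110  (c) BW = 2.352 Hz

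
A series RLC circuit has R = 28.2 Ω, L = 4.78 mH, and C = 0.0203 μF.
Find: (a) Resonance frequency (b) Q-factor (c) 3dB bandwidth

Step 1 — Resonance: ω₀ = 1/√(LC) = 1/√(0.00478·2.03e-08) = 1.015e+05 rad/s.
Step 2 — f₀ = ω₀/(2π) = 1.616e+04 Hz.
Step 3 — Series Q: Q = ω₀L/R = 1.015e+05·0.00478/28.2 = 17.21.
Step 4 — Bandwidth: Δω = ω₀/Q = 5900 rad/s; BW = Δω/(2π) = 938.9 Hz.

(a) f₀ = 1.616e+04 Hz  (b) Q = 17.21  (c) BW = 938.9 Hz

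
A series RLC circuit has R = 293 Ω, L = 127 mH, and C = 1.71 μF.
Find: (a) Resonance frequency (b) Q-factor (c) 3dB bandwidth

Step 1 — Resonance condition Im(Z)=0 gives ω₀ = 1/√(LC).
Step 2 — ω₀ = 1/√(0.127·1.71e-06) = 2146 rad/s.
Step 3 — f₀ = ω₀/(2π) = 341.5 Hz.
Step 4 — Series Q: Q = ω₀L/R = 2146·0.127/293 = 0.9301.
Step 5 — 3dB bandwidth: Δω = ω₀/Q = 2307 rad/s; BW = Δω/(2π) = 367.2 Hz.

(a) f₀ = 341.5 Hz  (b) Q = 0.9301  (c) BW = 367.2 Hz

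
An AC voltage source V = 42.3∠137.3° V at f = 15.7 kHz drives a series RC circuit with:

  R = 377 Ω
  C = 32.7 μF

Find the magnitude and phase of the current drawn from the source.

Step 1 — Angular frequency: ω = 2π·f = 2π·1.57e+04 = 9.865e+04 rad/s.
Step 2 — Component impedances:
  R: Z = R = 377 Ω
  C: Z = 1/(jωC) = -j/(ω·C) = 0 - j0.31 Ω
Step 3 — Series combination: Z_total = R + C = 377 - j0.31 Ω = 377∠-0.0° Ω.
Step 4 — Source phasor: V = 42.3∠137.3° V = -31.09 + j28.69 V.
Step 5 — Ohm's law: I = V / Z_total = (-31.09 + j28.69) / (377 - j0.31) = -0.08252 + j0.07602 A.
Step 6 — Convert to polar: |I| = 0.1122 A, ∠I = 137.3°.

I = 0.1122∠137.3° A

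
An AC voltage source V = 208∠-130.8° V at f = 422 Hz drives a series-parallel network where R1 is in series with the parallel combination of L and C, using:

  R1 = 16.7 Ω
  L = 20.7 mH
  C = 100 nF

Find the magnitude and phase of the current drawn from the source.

Step 1 — Angular frequency: ω = 2π·f = 2π·422 = 2652 rad/s.
Step 2 — Component impedances:
  R1: Z = R = 16.7 Ω
  L: Z = jωL = j·2652·0.0207 = 0 + j54.89 Ω
  C: Z = 1/(jωC) = -j/(ω·C) = 0 - j3771 Ω
Step 3 — Parallel branch: L || C = 1/(1/L + 1/C) = 0 + j55.7 Ω.
Step 4 — Series with R1: Z_total = R1 + (L || C) = 16.7 + j55.7 Ω = 58.15∠73.3° Ω.
Step 5 — Source phasor: V = 208∠-130.8° V = -135.9 - j157.5 V.
Step 6 — Ohm's law: I = V / Z_total = (-135.9 - j157.5) / (16.7 + j55.7) = -3.265 + j1.461 A.
Step 7 — Convert to polar: |I| = 3.577 A, ∠I = 155.9°.

I = 3.577∠155.9° A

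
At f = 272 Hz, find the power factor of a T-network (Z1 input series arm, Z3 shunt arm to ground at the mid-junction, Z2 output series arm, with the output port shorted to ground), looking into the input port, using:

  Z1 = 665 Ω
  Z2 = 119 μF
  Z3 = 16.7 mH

Step 1 — Angular frequency: ω = 2π·f = 2π·272 = 1709 rad/s.
Step 2 — Component impedances:
  Z1: Z = R = 665 Ω
  Z2: Z = 1/(jωC) = -j/(ω·C) = 0 - j4.917 Ω
  Z3: Z = jωL = j·1709·0.0167 = 0 + j28.54 Ω
Step 3 — With the output port shorted to ground, the output series arm Z2 runs from the junction to ground; the shunt arm Z3 also runs from the junction to ground. They appear in parallel: Z3 || Z2 = 0 - j5.94 Ω.
Step 4 — Series with input arm Z1: Z_in = Z1 + (Z3 || Z2) = 665 - j5.94 Ω = 665∠-0.5° Ω.
Step 5 — Power factor: PF = cos(φ) = Re(Z)/|Z| = 665/665 = 1.
Step 6 — Type: Im(Z) = -5.94 ⇒ leading (phase φ = -0.5°).

PF = 1 (leading, φ = -0.5°)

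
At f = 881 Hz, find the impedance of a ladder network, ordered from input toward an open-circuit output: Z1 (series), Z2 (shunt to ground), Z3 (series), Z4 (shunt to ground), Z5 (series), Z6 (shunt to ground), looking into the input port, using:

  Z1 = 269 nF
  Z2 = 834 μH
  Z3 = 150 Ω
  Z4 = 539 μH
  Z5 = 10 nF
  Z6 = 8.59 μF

Step 1 — Angular frequency: ω = 2π·f = 2π·881 = 5535 rad/s.
Step 2 — Component impedances:
  Z1: Z = 1/(jωC) = -j/(ω·C) = 0 - j671.6 Ω
  Z2: Z = jωL = j·5535·0.000834 = 0 + j4.617 Ω
  Z3: Z = R = 150 Ω
  Z4: Z = jωL = j·5535·0.000539 = 0 + j2.984 Ω
  Z5: Z = 1/(jωC) = -j/(ω·C) = 0 - j1.807e+04 Ω
  Z6: Z = 1/(jωC) = -j/(ω·C) = 0 - j21.03 Ω
Step 3 — Ladder network (open output): work backward from the far end, alternating series and parallel combinations. Z_in = 0.1417 - j667 Ω = 667∠-90.0° Ω.

Z = 0.1417 - j667 Ω = 667∠-90.0° Ω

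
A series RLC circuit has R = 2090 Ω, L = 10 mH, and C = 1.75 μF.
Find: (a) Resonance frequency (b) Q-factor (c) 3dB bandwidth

Step 1 — Resonance condition Im(Z)=0 gives ω₀ = 1/√(LC).
Step 2 — ω₀ = 1/√(0.01·1.75e-06) = 7559 rad/s.
Step 3 — f₀ = ω₀/(2π) = 1203 Hz.
Step 4 — Series Q: Q = ω₀L/R = 7559·0.01/2090 = 0.03617.
Step 5 — 3dB bandwidth: Δω = ω₀/Q = 2.09e+05 rad/s; BW = Δω/(2π) = 3.326e+04 Hz.

(a) f₀ = 1203 Hz  (b) Q = 0.03617  (c) BW = 3.326e+04 Hz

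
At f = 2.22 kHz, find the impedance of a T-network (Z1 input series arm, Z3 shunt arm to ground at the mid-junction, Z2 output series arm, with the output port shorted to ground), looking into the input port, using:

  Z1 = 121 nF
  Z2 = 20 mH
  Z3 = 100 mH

Step 1 — Angular frequency: ω = 2π·f = 2π·2220 = 1.395e+04 rad/s.
Step 2 — Component impedances:
  Z1: Z = 1/(jωC) = -j/(ω·C) = 0 - j592.5 Ω
  Z2: Z = jωL = j·1.395e+04·0.02 = 0 + j279 Ω
  Z3: Z = jωL = j·1.395e+04·0.1 = 0 + j1395 Ω
Step 3 — With the output port shorted to ground, the output series arm Z2 runs from the junction to ground; the shunt arm Z3 also runs from the junction to ground. They appear in parallel: Z3 || Z2 = 0 + j232.5 Ω.
Step 4 — Series with input arm Z1: Z_in = Z1 + (Z3 || Z2) = 0 - j360 Ω = 360∠-90.0° Ω.

Z = 0 - j360 Ω = 360∠-90.0° Ω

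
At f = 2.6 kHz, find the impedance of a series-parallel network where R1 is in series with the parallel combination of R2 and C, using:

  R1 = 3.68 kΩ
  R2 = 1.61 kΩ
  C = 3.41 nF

Step 1 — Angular frequency: ω = 2π·f = 2π·2600 = 1.634e+04 rad/s.
Step 2 — Component impedances:
  R1: Z = R = 3680 Ω
  R2: Z = R = 1610 Ω
  C: Z = 1/(jωC) = -j/(ω·C) = 0 - j1.795e+04 Ω
Step 3 — Parallel branch: R2 || C = 1/(1/R2 + 1/C) = 1597 - j143.2 Ω.
Step 4 — Series with R1: Z_total = R1 + (R2 || C) = 5277 - j143.2 Ω = 5279∠-1.6° Ω.

Z = 5277 - j143.2 Ω = 5279∠-1.6° Ω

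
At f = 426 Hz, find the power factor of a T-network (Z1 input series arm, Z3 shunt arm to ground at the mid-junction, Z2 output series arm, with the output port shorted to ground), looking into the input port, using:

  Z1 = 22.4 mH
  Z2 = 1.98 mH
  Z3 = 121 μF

Step 1 — Angular frequency: ω = 2π·f = 2π·426 = 2677 rad/s.
Step 2 — Component impedances:
  Z1: Z = jωL = j·2677·0.0224 = 0 + j59.96 Ω
  Z2: Z = jωL = j·2677·0.00198 = 0 + j5.3 Ω
  Z3: Z = 1/(jωC) = -j/(ω·C) = 0 - j3.088 Ω
Step 3 — With the output port shorted to ground, the output series arm Z2 runs from the junction to ground; the shunt arm Z3 also runs from the junction to ground. They appear in parallel: Z3 || Z2 = 0 - j7.397 Ω.
Step 4 — Series with input arm Z1: Z_in = Z1 + (Z3 || Z2) = 0 + j52.56 Ω = 52.56∠90.0° Ω.
Step 5 — Power factor: PF = cos(φ) = Re(Z)/|Z| = 0/52.56 = 0.
Step 6 — Type: Im(Z) = 52.56 ⇒ lagging (phase φ = 90.0°).

PF = 0 (lagging, φ = 90.0°)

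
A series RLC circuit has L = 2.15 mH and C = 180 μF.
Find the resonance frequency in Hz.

Step 1 — Resonance condition Im(Z)=0 gives ω₀ = 1/√(LC).
Step 2 — ω₀ = 1/√(0.00215·0.00018) = 1607 rad/s.
Step 3 — f₀ = ω₀/(2π) = 255.8 Hz.

f₀ = 255.8 Hz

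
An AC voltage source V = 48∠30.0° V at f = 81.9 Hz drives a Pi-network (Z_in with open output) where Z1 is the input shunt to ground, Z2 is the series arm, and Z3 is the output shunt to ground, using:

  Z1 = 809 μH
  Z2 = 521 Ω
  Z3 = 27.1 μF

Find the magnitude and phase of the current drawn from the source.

Step 1 — Angular frequency: ω = 2π·f = 2π·81.9 = 514.6 rad/s.
Step 2 — Component impedances:
  Z1: Z = jωL = j·514.6·0.000809 = 0 + j0.4163 Ω
  Z2: Z = R = 521 Ω
  Z3: Z = 1/(jωC) = -j/(ω·C) = 0 - j71.71 Ω
Step 3 — With open output, the series arm Z2 and the output shunt Z3 appear in series to ground: Z2 + Z3 = 521 - j71.71 Ω.
Step 4 — Parallel with input shunt Z1: Z_in = Z1 || (Z2 + Z3) = 0.0003265 + j0.4164 Ω = 0.4164∠90.0° Ω.
Step 5 — Source phasor: V = 48∠30.0° V = 41.57 + j24 V.
Step 6 — Ohm's law: I = V / Z_total = (41.57 + j24) / (0.0003265 + j0.4164) = 57.72 - j99.8 A.
Step 7 — Convert to polar: |I| = 115.3 A, ∠I = -60.0°.

I = 115.3∠-60.0° A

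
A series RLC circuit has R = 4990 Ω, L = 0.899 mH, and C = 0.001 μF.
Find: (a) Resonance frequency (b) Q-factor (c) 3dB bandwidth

Step 1 — Resonance: ω₀ = 1/√(LC) = 1/√(0.000899·1e-09) = 1.055e+06 rad/s.
Step 2 — f₀ = ω₀/(2π) = 1.679e+05 Hz.
Step 3 — Series Q: Q = ω₀L/R = 1.055e+06·0.000899/4990 = 0.19.
Step 4 — Bandwidth: Δω = ω₀/Q = 5.551e+06 rad/s; BW = Δω/(2π) = 8.834e+05 Hz.

(a) f₀ = 1.679e+05 Hz  (b) Q = 0.19  (c) BW = 8.834e+05 Hz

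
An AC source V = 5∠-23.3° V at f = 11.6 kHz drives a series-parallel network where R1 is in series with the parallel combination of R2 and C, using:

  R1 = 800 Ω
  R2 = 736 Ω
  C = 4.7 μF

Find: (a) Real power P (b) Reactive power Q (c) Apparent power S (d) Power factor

Step 1 — Angular frequency: ω = 2π·f = 2π·1.16e+04 = 7.288e+04 rad/s.
Step 2 — Component impedances:
  R1: Z = R = 800 Ω
  R2: Z = R = 736 Ω
  C: Z = 1/(jωC) = -j/(ω·C) = 0 - j2.919 Ω
Step 3 — Parallel branch: R2 || C = 1/(1/R2 + 1/C) = 0.01158 - j2.919 Ω.
Step 4 — Series with R1: Z_total = R1 + (R2 || C) = 800 - j2.919 Ω = 800∠-0.2° Ω.
Step 5 — Source phasor: V = 5∠-23.3° V = 4.592 - j1.978 V.
Step 6 — Current: I = V / Z = 0.005749 - j0.002451 A = 0.00625∠-23.1° A.
Step 7 — Complex power: S = V·I* = 0.03125 - j0.000114 VA.
Step 8 — Real power: P = Re(S) = 0.03125 W.
Step 9 — Reactive power: Q = Im(S) = -0.000114 VAR.
Step 10 — Apparent power: |S| = 0.03125 VA.
Step 11 — Power factor: PF = P/|S| = 1 (leading).

(a) P = 0.03125 W  (b) Q = -0.000114 VAR  (c) S = 0.03125 VA  (d) PF = 1 (leading)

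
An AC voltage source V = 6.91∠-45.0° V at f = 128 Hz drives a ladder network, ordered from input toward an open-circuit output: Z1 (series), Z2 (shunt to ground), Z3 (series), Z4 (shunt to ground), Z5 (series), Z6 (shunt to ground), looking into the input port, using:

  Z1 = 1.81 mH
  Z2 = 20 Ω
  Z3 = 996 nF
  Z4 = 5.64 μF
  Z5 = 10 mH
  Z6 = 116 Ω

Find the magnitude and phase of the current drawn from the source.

Step 1 — Angular frequency: ω = 2π·f = 2π·128 = 804.2 rad/s.
Step 2 — Component impedances:
  Z1: Z = jωL = j·804.2·0.00181 = 0 + j1.456 Ω
  Z2: Z = R = 20 Ω
  Z3: Z = 1/(jωC) = -j/(ω·C) = 0 - j1248 Ω
  Z4: Z = 1/(jωC) = -j/(ω·C) = 0 - j220.5 Ω
  Z5: Z = jωL = j·804.2·0.01 = 0 + j8.042 Ω
  Z6: Z = R = 116 Ω
Step 3 — Ladder network (open output): work backward from the far end, alternating series and parallel combinations. Z_in = 19.97 + j1.149 Ω = 20.01∠3.3° Ω.
Step 4 — Source phasor: V = 6.91∠-45.0° V = 4.886 - j4.886 V.
Step 5 — Ohm's law: I = V / Z_total = (4.886 - j4.886) / (19.97 + j1.149) = 0.2298 - j0.2579 A.
Step 6 — Convert to polar: |I| = 0.3454 A, ∠I = -48.3°.

I = 0.3454∠-48.3° A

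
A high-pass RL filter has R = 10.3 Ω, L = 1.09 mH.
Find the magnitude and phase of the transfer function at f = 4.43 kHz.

Step 1 — Angular frequency: ω = 2π·4430 = 2.783e+04 rad/s.
Step 2 — Transfer function: H(jω) = jωL/(R + jωL).
Step 3 — Numerator jωL = j·30.34; denominator R + jωL = 10.3 + j30.34.
Step 4 — H = 0.8967 + j0.3044.
Step 5 — Magnitude: |H| = 0.9469 (-0.5 dB); phase: φ = 18.8°.

|H| = 0.9469 (-0.5 dB), φ = 18.8°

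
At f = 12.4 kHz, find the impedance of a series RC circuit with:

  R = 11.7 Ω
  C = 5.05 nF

Step 1 — Angular frequency: ω = 2π·f = 2π·1.24e+04 = 7.791e+04 rad/s.
Step 2 — Component impedances:
  R: Z = R = 11.7 Ω
  C: Z = 1/(jωC) = -j/(ω·C) = 0 - j2542 Ω
Step 3 — Series combination: Z_total = R + C = 11.7 - j2542 Ω = 2542∠-89.7° Ω.

Z = 11.7 - j2542 Ω = 2542∠-89.7° Ω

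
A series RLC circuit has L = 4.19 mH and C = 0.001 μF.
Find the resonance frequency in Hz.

Step 1 — Resonance condition Im(Z)=0 gives ω₀ = 1/√(LC).
Step 2 — ω₀ = 1/√(0.00419·1e-09) = 4.885e+05 rad/s.
Step 3 — f₀ = ω₀/(2π) = 7.775e+04 Hz.

f₀ = 7.775e+04 Hz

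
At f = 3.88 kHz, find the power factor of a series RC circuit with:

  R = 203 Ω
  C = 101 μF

Step 1 — Angular frequency: ω = 2π·f = 2π·3880 = 2.438e+04 rad/s.
Step 2 — Component impedances:
  R: Z = R = 203 Ω
  C: Z = 1/(jωC) = -j/(ω·C) = 0 - j0.4061 Ω
Step 3 — Series combination: Z_total = R + C = 203 - j0.4061 Ω = 203∠-0.1° Ω.
Step 4 — Power factor: PF = cos(φ) = Re(Z)/|Z| = 203/203 = 1.
Step 5 — Type: Im(Z) = -0.4061 ⇒ leading (phase φ = -0.1°).

PF = 1 (leading, φ = -0.1°)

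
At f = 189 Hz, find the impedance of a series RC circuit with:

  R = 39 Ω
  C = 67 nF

Step 1 — Angular frequency: ω = 2π·f = 2π·189 = 1188 rad/s.
Step 2 — Component impedances:
  R: Z = R = 39 Ω
  C: Z = 1/(jωC) = -j/(ω·C) = 0 - j1.257e+04 Ω
Step 3 — Series combination: Z_total = R + C = 39 - j1.257e+04 Ω = 1.257e+04∠-89.8° Ω.

Z = 39 - j1.257e+04 Ω = 1.257e+04∠-89.8° Ω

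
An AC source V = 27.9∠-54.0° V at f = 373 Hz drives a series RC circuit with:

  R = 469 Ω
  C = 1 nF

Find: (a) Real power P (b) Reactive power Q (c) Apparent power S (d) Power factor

Step 1 — Angular frequency: ω = 2π·f = 2π·373 = 2344 rad/s.
Step 2 — Component impedances:
  R: Z = R = 469 Ω
  C: Z = 1/(jωC) = -j/(ω·C) = 0 - j4.267e+05 Ω
Step 3 — Series combination: Z_total = R + C = 469 - j4.267e+05 Ω = 4.267e+05∠-89.9° Ω.
Step 4 — Source phasor: V = 27.9∠-54.0° V = 16.4 - j22.57 V.
Step 5 — Current: I = V / Z = 5.294e-05 + j3.838e-05 A = 6.539e-05∠35.9° A.
Step 6 — Complex power: S = V·I* = 2.005e-06 - j0.001824 VA.
Step 7 — Real power: P = Re(S) = 2.005e-06 W.
Step 8 — Reactive power: Q = Im(S) = -0.001824 VAR.
Step 9 — Apparent power: |S| = 0.001824 VA.
Step 10 — Power factor: PF = P/|S| = 0.001099 (leading).

(a) P = 2.005e-06 W  (b) Q = -0.001824 VAR  (c) S = 0.001824 VA  (d) PF = 0.001099 (leading)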